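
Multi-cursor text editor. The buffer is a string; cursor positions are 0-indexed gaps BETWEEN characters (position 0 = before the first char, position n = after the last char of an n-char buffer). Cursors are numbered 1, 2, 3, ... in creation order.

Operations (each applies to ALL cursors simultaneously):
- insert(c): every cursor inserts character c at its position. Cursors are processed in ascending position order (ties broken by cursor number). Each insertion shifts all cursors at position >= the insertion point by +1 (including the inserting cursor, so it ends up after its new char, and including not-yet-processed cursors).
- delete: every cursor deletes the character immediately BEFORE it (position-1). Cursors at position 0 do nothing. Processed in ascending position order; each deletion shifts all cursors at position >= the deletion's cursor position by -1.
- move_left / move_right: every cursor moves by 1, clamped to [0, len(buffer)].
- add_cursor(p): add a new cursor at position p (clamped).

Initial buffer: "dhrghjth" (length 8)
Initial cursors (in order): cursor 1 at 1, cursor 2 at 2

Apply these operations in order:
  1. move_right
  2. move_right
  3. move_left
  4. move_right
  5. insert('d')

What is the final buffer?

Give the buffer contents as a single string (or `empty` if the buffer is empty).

After op 1 (move_right): buffer="dhrghjth" (len 8), cursors c1@2 c2@3, authorship ........
After op 2 (move_right): buffer="dhrghjth" (len 8), cursors c1@3 c2@4, authorship ........
After op 3 (move_left): buffer="dhrghjth" (len 8), cursors c1@2 c2@3, authorship ........
After op 4 (move_right): buffer="dhrghjth" (len 8), cursors c1@3 c2@4, authorship ........
After op 5 (insert('d')): buffer="dhrdgdhjth" (len 10), cursors c1@4 c2@6, authorship ...1.2....

Answer: dhrdgdhjth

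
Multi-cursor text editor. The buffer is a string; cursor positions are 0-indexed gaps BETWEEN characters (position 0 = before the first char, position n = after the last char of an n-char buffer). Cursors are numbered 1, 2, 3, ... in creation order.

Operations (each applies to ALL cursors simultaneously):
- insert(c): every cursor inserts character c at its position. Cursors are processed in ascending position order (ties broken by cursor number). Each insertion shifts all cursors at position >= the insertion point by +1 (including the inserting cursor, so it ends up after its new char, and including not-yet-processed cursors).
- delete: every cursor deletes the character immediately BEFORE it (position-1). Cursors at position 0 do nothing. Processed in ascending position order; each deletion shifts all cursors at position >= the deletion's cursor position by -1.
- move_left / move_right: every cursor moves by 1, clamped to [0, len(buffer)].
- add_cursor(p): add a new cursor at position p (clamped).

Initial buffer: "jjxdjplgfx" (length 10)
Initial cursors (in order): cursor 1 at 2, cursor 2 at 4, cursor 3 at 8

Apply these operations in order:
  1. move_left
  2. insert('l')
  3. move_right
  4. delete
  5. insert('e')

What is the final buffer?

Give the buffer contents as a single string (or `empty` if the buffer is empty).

Answer: jlexlejpllefx

Derivation:
After op 1 (move_left): buffer="jjxdjplgfx" (len 10), cursors c1@1 c2@3 c3@7, authorship ..........
After op 2 (insert('l')): buffer="jljxldjpllgfx" (len 13), cursors c1@2 c2@5 c3@10, authorship .1..2....3...
After op 3 (move_right): buffer="jljxldjpllgfx" (len 13), cursors c1@3 c2@6 c3@11, authorship .1..2....3...
After op 4 (delete): buffer="jlxljpllfx" (len 10), cursors c1@2 c2@4 c3@8, authorship .1.2...3..
After op 5 (insert('e')): buffer="jlexlejpllefx" (len 13), cursors c1@3 c2@6 c3@11, authorship .11.22...33..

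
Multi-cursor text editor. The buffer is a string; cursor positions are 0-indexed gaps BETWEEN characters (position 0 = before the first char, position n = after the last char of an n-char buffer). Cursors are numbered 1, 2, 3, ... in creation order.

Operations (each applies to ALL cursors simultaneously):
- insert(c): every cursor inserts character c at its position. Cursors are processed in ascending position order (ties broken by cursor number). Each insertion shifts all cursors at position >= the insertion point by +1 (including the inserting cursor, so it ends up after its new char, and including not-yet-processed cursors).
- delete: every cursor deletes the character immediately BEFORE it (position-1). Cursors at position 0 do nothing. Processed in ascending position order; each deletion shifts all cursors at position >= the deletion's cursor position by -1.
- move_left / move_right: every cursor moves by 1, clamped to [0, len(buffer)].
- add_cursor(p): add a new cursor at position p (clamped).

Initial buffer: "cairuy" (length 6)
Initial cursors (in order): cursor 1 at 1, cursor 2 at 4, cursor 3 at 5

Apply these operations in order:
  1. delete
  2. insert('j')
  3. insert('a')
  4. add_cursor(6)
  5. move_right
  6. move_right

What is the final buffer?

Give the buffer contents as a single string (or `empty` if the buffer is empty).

After op 1 (delete): buffer="aiy" (len 3), cursors c1@0 c2@2 c3@2, authorship ...
After op 2 (insert('j')): buffer="jaijjy" (len 6), cursors c1@1 c2@5 c3@5, authorship 1..23.
After op 3 (insert('a')): buffer="jaaijjaay" (len 9), cursors c1@2 c2@8 c3@8, authorship 11..2323.
After op 4 (add_cursor(6)): buffer="jaaijjaay" (len 9), cursors c1@2 c4@6 c2@8 c3@8, authorship 11..2323.
After op 5 (move_right): buffer="jaaijjaay" (len 9), cursors c1@3 c4@7 c2@9 c3@9, authorship 11..2323.
After op 6 (move_right): buffer="jaaijjaay" (len 9), cursors c1@4 c4@8 c2@9 c3@9, authorship 11..2323.

Answer: jaaijjaay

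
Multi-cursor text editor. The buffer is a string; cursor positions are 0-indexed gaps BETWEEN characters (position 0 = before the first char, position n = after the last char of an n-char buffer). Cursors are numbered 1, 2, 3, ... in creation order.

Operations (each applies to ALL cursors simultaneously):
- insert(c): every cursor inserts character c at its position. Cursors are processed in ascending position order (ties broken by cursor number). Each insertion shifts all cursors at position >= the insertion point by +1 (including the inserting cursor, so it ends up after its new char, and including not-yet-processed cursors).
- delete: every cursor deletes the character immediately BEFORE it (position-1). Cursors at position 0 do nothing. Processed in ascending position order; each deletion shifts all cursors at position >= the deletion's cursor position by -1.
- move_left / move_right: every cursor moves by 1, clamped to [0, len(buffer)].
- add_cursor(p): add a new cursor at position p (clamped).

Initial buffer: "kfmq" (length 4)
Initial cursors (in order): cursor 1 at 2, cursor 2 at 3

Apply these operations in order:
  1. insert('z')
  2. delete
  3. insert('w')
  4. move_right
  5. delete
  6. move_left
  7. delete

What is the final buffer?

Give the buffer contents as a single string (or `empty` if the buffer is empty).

After op 1 (insert('z')): buffer="kfzmzq" (len 6), cursors c1@3 c2@5, authorship ..1.2.
After op 2 (delete): buffer="kfmq" (len 4), cursors c1@2 c2@3, authorship ....
After op 3 (insert('w')): buffer="kfwmwq" (len 6), cursors c1@3 c2@5, authorship ..1.2.
After op 4 (move_right): buffer="kfwmwq" (len 6), cursors c1@4 c2@6, authorship ..1.2.
After op 5 (delete): buffer="kfww" (len 4), cursors c1@3 c2@4, authorship ..12
After op 6 (move_left): buffer="kfww" (len 4), cursors c1@2 c2@3, authorship ..12
After op 7 (delete): buffer="kw" (len 2), cursors c1@1 c2@1, authorship .2

Answer: kw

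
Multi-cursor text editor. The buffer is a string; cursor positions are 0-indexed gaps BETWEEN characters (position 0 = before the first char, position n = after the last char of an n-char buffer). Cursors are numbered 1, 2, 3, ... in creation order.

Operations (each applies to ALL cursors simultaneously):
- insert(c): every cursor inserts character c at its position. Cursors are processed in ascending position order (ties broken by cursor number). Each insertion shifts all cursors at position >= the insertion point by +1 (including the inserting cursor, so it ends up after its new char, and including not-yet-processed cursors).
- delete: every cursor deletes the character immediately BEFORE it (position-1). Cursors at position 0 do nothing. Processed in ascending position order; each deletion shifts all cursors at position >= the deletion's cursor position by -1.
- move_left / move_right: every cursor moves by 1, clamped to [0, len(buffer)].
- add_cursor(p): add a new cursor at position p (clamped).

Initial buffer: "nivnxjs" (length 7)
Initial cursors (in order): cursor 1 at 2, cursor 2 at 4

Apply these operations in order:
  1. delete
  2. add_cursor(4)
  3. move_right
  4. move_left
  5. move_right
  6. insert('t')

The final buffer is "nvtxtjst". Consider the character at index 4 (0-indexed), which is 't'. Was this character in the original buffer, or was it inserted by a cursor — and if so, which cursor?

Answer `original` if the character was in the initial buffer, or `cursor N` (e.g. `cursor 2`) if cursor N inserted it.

After op 1 (delete): buffer="nvxjs" (len 5), cursors c1@1 c2@2, authorship .....
After op 2 (add_cursor(4)): buffer="nvxjs" (len 5), cursors c1@1 c2@2 c3@4, authorship .....
After op 3 (move_right): buffer="nvxjs" (len 5), cursors c1@2 c2@3 c3@5, authorship .....
After op 4 (move_left): buffer="nvxjs" (len 5), cursors c1@1 c2@2 c3@4, authorship .....
After op 5 (move_right): buffer="nvxjs" (len 5), cursors c1@2 c2@3 c3@5, authorship .....
After op 6 (insert('t')): buffer="nvtxtjst" (len 8), cursors c1@3 c2@5 c3@8, authorship ..1.2..3
Authorship (.=original, N=cursor N): . . 1 . 2 . . 3
Index 4: author = 2

Answer: cursor 2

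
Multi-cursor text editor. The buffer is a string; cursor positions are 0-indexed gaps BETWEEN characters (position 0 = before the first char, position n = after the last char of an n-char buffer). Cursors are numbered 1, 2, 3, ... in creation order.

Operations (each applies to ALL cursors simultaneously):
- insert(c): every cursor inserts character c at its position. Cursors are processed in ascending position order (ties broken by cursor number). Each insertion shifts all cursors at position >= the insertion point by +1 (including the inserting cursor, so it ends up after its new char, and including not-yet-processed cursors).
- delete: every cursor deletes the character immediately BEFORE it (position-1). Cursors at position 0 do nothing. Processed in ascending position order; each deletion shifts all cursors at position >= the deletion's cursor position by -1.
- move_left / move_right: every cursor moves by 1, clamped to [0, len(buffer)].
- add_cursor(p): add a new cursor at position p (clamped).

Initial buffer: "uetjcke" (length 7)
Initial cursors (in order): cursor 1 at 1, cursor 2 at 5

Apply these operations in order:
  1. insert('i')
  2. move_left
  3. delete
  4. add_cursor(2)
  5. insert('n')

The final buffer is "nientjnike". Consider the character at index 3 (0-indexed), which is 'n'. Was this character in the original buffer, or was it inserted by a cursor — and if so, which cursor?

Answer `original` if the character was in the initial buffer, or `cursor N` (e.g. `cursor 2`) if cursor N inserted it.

After op 1 (insert('i')): buffer="uietjcike" (len 9), cursors c1@2 c2@7, authorship .1....2..
After op 2 (move_left): buffer="uietjcike" (len 9), cursors c1@1 c2@6, authorship .1....2..
After op 3 (delete): buffer="ietjike" (len 7), cursors c1@0 c2@4, authorship 1...2..
After op 4 (add_cursor(2)): buffer="ietjike" (len 7), cursors c1@0 c3@2 c2@4, authorship 1...2..
After op 5 (insert('n')): buffer="nientjnike" (len 10), cursors c1@1 c3@4 c2@7, authorship 11.3..22..
Authorship (.=original, N=cursor N): 1 1 . 3 . . 2 2 . .
Index 3: author = 3

Answer: cursor 3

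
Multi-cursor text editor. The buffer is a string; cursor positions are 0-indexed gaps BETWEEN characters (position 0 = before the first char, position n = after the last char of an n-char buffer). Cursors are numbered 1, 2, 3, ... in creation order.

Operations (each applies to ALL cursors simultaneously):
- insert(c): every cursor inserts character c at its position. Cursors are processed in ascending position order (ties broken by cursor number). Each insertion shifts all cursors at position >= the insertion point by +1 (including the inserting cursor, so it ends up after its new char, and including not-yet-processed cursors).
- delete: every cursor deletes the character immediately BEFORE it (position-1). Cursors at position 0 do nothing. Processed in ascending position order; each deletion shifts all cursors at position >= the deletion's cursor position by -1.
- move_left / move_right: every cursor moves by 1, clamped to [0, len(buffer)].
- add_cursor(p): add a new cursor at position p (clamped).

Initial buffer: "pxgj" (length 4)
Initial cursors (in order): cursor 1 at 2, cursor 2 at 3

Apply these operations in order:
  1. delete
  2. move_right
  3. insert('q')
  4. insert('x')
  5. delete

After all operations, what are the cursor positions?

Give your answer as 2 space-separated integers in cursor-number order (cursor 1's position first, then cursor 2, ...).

After op 1 (delete): buffer="pj" (len 2), cursors c1@1 c2@1, authorship ..
After op 2 (move_right): buffer="pj" (len 2), cursors c1@2 c2@2, authorship ..
After op 3 (insert('q')): buffer="pjqq" (len 4), cursors c1@4 c2@4, authorship ..12
After op 4 (insert('x')): buffer="pjqqxx" (len 6), cursors c1@6 c2@6, authorship ..1212
After op 5 (delete): buffer="pjqq" (len 4), cursors c1@4 c2@4, authorship ..12

Answer: 4 4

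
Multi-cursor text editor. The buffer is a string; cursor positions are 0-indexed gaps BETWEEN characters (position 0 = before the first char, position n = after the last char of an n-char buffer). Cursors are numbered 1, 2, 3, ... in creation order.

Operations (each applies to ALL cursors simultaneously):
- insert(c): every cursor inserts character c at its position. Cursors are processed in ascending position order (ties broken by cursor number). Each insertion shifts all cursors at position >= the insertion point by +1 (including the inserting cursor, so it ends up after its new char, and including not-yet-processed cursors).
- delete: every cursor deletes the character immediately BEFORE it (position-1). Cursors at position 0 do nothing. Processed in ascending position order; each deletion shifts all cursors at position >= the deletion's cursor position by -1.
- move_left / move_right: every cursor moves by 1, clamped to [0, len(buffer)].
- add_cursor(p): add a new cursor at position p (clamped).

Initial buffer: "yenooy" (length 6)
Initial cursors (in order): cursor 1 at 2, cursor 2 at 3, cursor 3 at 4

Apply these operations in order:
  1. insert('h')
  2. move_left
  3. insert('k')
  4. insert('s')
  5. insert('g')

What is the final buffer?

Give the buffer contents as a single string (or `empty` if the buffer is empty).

Answer: yeksghnksghoksghoy

Derivation:
After op 1 (insert('h')): buffer="yehnhohoy" (len 9), cursors c1@3 c2@5 c3@7, authorship ..1.2.3..
After op 2 (move_left): buffer="yehnhohoy" (len 9), cursors c1@2 c2@4 c3@6, authorship ..1.2.3..
After op 3 (insert('k')): buffer="yekhnkhokhoy" (len 12), cursors c1@3 c2@6 c3@9, authorship ..11.22.33..
After op 4 (insert('s')): buffer="yekshnkshokshoy" (len 15), cursors c1@4 c2@8 c3@12, authorship ..111.222.333..
After op 5 (insert('g')): buffer="yeksghnksghoksghoy" (len 18), cursors c1@5 c2@10 c3@15, authorship ..1111.2222.3333..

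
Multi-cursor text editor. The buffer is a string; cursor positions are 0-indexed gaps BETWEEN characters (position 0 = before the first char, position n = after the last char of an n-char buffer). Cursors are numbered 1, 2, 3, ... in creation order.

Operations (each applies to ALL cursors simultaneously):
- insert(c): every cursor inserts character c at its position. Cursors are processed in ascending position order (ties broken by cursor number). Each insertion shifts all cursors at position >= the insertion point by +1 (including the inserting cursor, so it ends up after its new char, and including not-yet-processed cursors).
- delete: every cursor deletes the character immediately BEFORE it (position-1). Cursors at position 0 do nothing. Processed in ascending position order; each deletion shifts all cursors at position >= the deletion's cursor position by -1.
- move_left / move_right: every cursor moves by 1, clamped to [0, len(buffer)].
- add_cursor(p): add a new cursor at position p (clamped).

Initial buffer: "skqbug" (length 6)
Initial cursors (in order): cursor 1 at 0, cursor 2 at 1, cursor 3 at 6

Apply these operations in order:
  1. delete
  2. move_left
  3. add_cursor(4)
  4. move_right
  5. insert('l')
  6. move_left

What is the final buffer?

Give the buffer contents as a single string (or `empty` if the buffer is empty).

Answer: kllqbull

Derivation:
After op 1 (delete): buffer="kqbu" (len 4), cursors c1@0 c2@0 c3@4, authorship ....
After op 2 (move_left): buffer="kqbu" (len 4), cursors c1@0 c2@0 c3@3, authorship ....
After op 3 (add_cursor(4)): buffer="kqbu" (len 4), cursors c1@0 c2@0 c3@3 c4@4, authorship ....
After op 4 (move_right): buffer="kqbu" (len 4), cursors c1@1 c2@1 c3@4 c4@4, authorship ....
After op 5 (insert('l')): buffer="kllqbull" (len 8), cursors c1@3 c2@3 c3@8 c4@8, authorship .12...34
After op 6 (move_left): buffer="kllqbull" (len 8), cursors c1@2 c2@2 c3@7 c4@7, authorship .12...34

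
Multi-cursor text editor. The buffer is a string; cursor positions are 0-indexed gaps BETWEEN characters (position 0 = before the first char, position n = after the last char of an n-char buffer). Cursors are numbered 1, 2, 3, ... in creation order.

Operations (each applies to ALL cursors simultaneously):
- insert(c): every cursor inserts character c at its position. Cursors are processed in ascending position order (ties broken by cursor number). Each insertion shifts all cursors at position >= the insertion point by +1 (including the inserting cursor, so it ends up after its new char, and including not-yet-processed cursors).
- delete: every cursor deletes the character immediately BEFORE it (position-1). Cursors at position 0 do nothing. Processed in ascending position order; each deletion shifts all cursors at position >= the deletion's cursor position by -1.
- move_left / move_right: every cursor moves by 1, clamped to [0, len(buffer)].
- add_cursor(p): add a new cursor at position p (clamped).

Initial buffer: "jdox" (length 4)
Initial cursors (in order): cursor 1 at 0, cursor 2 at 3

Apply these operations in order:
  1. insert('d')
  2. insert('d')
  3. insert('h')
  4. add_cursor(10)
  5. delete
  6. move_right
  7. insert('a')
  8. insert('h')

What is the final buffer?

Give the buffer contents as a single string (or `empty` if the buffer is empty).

Answer: ddjahdoddaahh

Derivation:
After op 1 (insert('d')): buffer="djdodx" (len 6), cursors c1@1 c2@5, authorship 1...2.
After op 2 (insert('d')): buffer="ddjdoddx" (len 8), cursors c1@2 c2@7, authorship 11...22.
After op 3 (insert('h')): buffer="ddhjdoddhx" (len 10), cursors c1@3 c2@9, authorship 111...222.
After op 4 (add_cursor(10)): buffer="ddhjdoddhx" (len 10), cursors c1@3 c2@9 c3@10, authorship 111...222.
After op 5 (delete): buffer="ddjdodd" (len 7), cursors c1@2 c2@7 c3@7, authorship 11...22
After op 6 (move_right): buffer="ddjdodd" (len 7), cursors c1@3 c2@7 c3@7, authorship 11...22
After op 7 (insert('a')): buffer="ddjadoddaa" (len 10), cursors c1@4 c2@10 c3@10, authorship 11.1..2223
After op 8 (insert('h')): buffer="ddjahdoddaahh" (len 13), cursors c1@5 c2@13 c3@13, authorship 11.11..222323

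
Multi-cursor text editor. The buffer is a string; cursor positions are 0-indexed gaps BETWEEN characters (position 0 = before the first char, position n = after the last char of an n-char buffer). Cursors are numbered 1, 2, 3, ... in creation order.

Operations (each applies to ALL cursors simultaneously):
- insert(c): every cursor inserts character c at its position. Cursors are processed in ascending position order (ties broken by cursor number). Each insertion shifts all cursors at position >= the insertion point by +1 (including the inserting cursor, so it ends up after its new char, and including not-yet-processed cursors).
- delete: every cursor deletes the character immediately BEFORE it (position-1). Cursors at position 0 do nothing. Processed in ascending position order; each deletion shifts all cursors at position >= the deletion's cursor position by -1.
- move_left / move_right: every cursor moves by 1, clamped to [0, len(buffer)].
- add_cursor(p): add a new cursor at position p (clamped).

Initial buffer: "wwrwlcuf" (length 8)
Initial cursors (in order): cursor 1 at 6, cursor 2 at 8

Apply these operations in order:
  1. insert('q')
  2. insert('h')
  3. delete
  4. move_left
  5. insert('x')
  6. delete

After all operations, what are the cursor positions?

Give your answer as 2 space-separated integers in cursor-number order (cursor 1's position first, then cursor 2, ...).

Answer: 6 9

Derivation:
After op 1 (insert('q')): buffer="wwrwlcqufq" (len 10), cursors c1@7 c2@10, authorship ......1..2
After op 2 (insert('h')): buffer="wwrwlcqhufqh" (len 12), cursors c1@8 c2@12, authorship ......11..22
After op 3 (delete): buffer="wwrwlcqufq" (len 10), cursors c1@7 c2@10, authorship ......1..2
After op 4 (move_left): buffer="wwrwlcqufq" (len 10), cursors c1@6 c2@9, authorship ......1..2
After op 5 (insert('x')): buffer="wwrwlcxqufxq" (len 12), cursors c1@7 c2@11, authorship ......11..22
After op 6 (delete): buffer="wwrwlcqufq" (len 10), cursors c1@6 c2@9, authorship ......1..2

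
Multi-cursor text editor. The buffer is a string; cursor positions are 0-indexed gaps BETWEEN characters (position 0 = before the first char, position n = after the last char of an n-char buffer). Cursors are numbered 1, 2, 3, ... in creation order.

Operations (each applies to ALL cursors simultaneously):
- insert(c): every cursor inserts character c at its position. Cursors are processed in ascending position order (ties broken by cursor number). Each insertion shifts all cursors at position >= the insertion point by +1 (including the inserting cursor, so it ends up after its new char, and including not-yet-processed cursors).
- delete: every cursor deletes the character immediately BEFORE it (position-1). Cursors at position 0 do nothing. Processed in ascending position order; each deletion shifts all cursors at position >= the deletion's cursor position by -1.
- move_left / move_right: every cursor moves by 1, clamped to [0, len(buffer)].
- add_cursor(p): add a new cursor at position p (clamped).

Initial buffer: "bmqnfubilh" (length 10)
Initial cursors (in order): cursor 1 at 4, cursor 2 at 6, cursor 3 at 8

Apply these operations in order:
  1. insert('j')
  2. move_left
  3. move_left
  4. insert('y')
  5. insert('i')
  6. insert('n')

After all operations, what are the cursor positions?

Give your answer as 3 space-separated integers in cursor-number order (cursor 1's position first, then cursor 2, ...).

After op 1 (insert('j')): buffer="bmqnjfujbijlh" (len 13), cursors c1@5 c2@8 c3@11, authorship ....1..2..3..
After op 2 (move_left): buffer="bmqnjfujbijlh" (len 13), cursors c1@4 c2@7 c3@10, authorship ....1..2..3..
After op 3 (move_left): buffer="bmqnjfujbijlh" (len 13), cursors c1@3 c2@6 c3@9, authorship ....1..2..3..
After op 4 (insert('y')): buffer="bmqynjfyujbyijlh" (len 16), cursors c1@4 c2@8 c3@12, authorship ...1.1.2.2.3.3..
After op 5 (insert('i')): buffer="bmqyinjfyiujbyiijlh" (len 19), cursors c1@5 c2@10 c3@15, authorship ...11.1.22.2.33.3..
After op 6 (insert('n')): buffer="bmqyinnjfyinujbyinijlh" (len 22), cursors c1@6 c2@12 c3@18, authorship ...111.1.222.2.333.3..

Answer: 6 12 18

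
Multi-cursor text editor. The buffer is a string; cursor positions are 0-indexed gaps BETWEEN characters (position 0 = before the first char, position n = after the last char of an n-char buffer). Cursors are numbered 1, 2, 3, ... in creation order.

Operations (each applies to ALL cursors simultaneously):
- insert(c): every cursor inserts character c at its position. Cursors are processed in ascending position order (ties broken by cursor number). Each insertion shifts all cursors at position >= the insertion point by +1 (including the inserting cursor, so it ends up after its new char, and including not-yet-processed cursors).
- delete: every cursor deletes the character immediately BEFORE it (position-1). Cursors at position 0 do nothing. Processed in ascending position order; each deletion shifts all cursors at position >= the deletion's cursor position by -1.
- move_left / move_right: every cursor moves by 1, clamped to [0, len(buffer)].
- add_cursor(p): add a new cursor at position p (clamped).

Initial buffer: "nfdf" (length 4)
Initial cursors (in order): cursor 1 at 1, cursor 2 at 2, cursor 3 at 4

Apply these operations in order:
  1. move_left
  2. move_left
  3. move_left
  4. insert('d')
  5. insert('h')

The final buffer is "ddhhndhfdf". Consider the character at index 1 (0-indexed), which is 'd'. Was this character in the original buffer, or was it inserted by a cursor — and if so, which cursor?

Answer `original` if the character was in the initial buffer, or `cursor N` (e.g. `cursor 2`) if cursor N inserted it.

After op 1 (move_left): buffer="nfdf" (len 4), cursors c1@0 c2@1 c3@3, authorship ....
After op 2 (move_left): buffer="nfdf" (len 4), cursors c1@0 c2@0 c3@2, authorship ....
After op 3 (move_left): buffer="nfdf" (len 4), cursors c1@0 c2@0 c3@1, authorship ....
After op 4 (insert('d')): buffer="ddndfdf" (len 7), cursors c1@2 c2@2 c3@4, authorship 12.3...
After op 5 (insert('h')): buffer="ddhhndhfdf" (len 10), cursors c1@4 c2@4 c3@7, authorship 1212.33...
Authorship (.=original, N=cursor N): 1 2 1 2 . 3 3 . . .
Index 1: author = 2

Answer: cursor 2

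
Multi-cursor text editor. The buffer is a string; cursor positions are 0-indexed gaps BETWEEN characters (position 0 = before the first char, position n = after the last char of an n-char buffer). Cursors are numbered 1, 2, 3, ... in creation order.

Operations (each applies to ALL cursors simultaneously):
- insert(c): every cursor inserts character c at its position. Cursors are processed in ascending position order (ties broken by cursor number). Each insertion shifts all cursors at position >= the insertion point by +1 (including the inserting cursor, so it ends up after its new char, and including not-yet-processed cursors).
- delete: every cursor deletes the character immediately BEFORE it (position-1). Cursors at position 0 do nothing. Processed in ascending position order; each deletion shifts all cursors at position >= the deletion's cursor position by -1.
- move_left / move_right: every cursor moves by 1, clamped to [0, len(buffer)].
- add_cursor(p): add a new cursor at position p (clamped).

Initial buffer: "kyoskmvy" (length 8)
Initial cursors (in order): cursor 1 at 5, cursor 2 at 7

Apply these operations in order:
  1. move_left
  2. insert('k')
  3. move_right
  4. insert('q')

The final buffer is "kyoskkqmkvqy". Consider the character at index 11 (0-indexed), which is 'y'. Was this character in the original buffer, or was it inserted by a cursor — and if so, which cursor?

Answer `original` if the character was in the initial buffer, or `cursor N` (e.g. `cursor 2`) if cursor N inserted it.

Answer: original

Derivation:
After op 1 (move_left): buffer="kyoskmvy" (len 8), cursors c1@4 c2@6, authorship ........
After op 2 (insert('k')): buffer="kyoskkmkvy" (len 10), cursors c1@5 c2@8, authorship ....1..2..
After op 3 (move_right): buffer="kyoskkmkvy" (len 10), cursors c1@6 c2@9, authorship ....1..2..
After op 4 (insert('q')): buffer="kyoskkqmkvqy" (len 12), cursors c1@7 c2@11, authorship ....1.1.2.2.
Authorship (.=original, N=cursor N): . . . . 1 . 1 . 2 . 2 .
Index 11: author = original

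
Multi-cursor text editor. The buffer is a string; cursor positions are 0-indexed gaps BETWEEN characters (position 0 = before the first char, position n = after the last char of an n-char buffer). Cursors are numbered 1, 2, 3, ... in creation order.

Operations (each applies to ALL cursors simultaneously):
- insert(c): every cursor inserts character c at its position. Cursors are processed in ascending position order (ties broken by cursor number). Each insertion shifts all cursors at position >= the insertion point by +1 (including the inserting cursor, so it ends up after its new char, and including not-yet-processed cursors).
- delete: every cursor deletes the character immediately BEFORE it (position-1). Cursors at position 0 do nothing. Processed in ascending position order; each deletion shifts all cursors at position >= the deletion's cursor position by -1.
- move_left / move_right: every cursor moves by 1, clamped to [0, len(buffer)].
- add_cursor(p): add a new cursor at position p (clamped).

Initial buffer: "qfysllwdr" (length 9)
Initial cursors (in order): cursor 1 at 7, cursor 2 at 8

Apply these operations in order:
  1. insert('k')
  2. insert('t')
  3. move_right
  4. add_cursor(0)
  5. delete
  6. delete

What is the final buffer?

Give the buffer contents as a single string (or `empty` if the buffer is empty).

After op 1 (insert('k')): buffer="qfysllwkdkr" (len 11), cursors c1@8 c2@10, authorship .......1.2.
After op 2 (insert('t')): buffer="qfysllwktdktr" (len 13), cursors c1@9 c2@12, authorship .......11.22.
After op 3 (move_right): buffer="qfysllwktdktr" (len 13), cursors c1@10 c2@13, authorship .......11.22.
After op 4 (add_cursor(0)): buffer="qfysllwktdktr" (len 13), cursors c3@0 c1@10 c2@13, authorship .......11.22.
After op 5 (delete): buffer="qfysllwktkt" (len 11), cursors c3@0 c1@9 c2@11, authorship .......1122
After op 6 (delete): buffer="qfysllwkk" (len 9), cursors c3@0 c1@8 c2@9, authorship .......12

Answer: qfysllwkk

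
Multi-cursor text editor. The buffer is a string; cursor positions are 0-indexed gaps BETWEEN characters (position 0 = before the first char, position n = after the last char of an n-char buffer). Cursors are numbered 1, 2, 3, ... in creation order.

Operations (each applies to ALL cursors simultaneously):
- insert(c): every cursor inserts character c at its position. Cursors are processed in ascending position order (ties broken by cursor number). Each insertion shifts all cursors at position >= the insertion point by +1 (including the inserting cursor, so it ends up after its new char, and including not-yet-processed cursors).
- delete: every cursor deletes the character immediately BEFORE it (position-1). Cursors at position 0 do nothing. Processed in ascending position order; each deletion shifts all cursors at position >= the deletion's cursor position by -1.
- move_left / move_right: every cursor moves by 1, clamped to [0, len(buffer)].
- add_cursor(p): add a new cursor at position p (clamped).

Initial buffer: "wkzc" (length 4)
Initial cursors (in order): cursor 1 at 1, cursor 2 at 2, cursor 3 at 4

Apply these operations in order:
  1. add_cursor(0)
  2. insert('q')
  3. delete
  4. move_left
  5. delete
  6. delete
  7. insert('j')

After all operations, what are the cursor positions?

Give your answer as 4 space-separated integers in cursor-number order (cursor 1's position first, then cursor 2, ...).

Answer: 4 4 4 4

Derivation:
After op 1 (add_cursor(0)): buffer="wkzc" (len 4), cursors c4@0 c1@1 c2@2 c3@4, authorship ....
After op 2 (insert('q')): buffer="qwqkqzcq" (len 8), cursors c4@1 c1@3 c2@5 c3@8, authorship 4.1.2..3
After op 3 (delete): buffer="wkzc" (len 4), cursors c4@0 c1@1 c2@2 c3@4, authorship ....
After op 4 (move_left): buffer="wkzc" (len 4), cursors c1@0 c4@0 c2@1 c3@3, authorship ....
After op 5 (delete): buffer="kc" (len 2), cursors c1@0 c2@0 c4@0 c3@1, authorship ..
After op 6 (delete): buffer="c" (len 1), cursors c1@0 c2@0 c3@0 c4@0, authorship .
After op 7 (insert('j')): buffer="jjjjc" (len 5), cursors c1@4 c2@4 c3@4 c4@4, authorship 1234.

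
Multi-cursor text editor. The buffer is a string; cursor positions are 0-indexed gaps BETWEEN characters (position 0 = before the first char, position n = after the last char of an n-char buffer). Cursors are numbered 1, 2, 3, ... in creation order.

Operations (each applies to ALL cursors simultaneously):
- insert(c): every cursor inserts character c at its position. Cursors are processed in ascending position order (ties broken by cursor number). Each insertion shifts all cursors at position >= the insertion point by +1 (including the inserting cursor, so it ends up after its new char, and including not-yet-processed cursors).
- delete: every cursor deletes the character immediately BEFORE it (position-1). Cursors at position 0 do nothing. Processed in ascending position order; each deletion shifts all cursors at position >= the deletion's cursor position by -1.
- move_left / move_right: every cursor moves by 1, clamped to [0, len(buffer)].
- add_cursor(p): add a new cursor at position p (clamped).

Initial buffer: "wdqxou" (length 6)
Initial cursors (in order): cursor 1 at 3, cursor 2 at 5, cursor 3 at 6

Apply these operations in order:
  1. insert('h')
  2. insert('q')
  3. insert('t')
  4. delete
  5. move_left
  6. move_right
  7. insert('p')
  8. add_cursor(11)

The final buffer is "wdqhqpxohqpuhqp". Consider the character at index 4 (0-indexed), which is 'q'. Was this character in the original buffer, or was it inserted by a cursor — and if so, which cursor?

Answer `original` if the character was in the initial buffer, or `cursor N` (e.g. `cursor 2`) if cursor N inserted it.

Answer: cursor 1

Derivation:
After op 1 (insert('h')): buffer="wdqhxohuh" (len 9), cursors c1@4 c2@7 c3@9, authorship ...1..2.3
After op 2 (insert('q')): buffer="wdqhqxohquhq" (len 12), cursors c1@5 c2@9 c3@12, authorship ...11..22.33
After op 3 (insert('t')): buffer="wdqhqtxohqtuhqt" (len 15), cursors c1@6 c2@11 c3@15, authorship ...111..222.333
After op 4 (delete): buffer="wdqhqxohquhq" (len 12), cursors c1@5 c2@9 c3@12, authorship ...11..22.33
After op 5 (move_left): buffer="wdqhqxohquhq" (len 12), cursors c1@4 c2@8 c3@11, authorship ...11..22.33
After op 6 (move_right): buffer="wdqhqxohquhq" (len 12), cursors c1@5 c2@9 c3@12, authorship ...11..22.33
After op 7 (insert('p')): buffer="wdqhqpxohqpuhqp" (len 15), cursors c1@6 c2@11 c3@15, authorship ...111..222.333
After op 8 (add_cursor(11)): buffer="wdqhqpxohqpuhqp" (len 15), cursors c1@6 c2@11 c4@11 c3@15, authorship ...111..222.333
Authorship (.=original, N=cursor N): . . . 1 1 1 . . 2 2 2 . 3 3 3
Index 4: author = 1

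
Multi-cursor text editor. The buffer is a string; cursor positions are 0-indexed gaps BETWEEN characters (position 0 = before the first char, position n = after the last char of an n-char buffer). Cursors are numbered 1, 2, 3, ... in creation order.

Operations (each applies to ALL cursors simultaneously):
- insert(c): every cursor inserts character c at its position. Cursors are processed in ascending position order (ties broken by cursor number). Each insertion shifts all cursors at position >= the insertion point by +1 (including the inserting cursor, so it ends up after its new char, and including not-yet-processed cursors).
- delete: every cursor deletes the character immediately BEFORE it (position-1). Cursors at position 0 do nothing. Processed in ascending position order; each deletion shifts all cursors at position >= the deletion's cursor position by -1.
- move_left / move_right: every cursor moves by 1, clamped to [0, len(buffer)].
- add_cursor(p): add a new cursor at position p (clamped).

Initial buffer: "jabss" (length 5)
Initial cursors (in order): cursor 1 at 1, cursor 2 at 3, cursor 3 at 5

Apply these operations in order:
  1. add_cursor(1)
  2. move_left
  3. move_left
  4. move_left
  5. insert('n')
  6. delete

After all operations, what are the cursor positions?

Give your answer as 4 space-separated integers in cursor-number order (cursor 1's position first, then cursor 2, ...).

After op 1 (add_cursor(1)): buffer="jabss" (len 5), cursors c1@1 c4@1 c2@3 c3@5, authorship .....
After op 2 (move_left): buffer="jabss" (len 5), cursors c1@0 c4@0 c2@2 c3@4, authorship .....
After op 3 (move_left): buffer="jabss" (len 5), cursors c1@0 c4@0 c2@1 c3@3, authorship .....
After op 4 (move_left): buffer="jabss" (len 5), cursors c1@0 c2@0 c4@0 c3@2, authorship .....
After op 5 (insert('n')): buffer="nnnjanbss" (len 9), cursors c1@3 c2@3 c4@3 c3@6, authorship 124..3...
After op 6 (delete): buffer="jabss" (len 5), cursors c1@0 c2@0 c4@0 c3@2, authorship .....

Answer: 0 0 2 0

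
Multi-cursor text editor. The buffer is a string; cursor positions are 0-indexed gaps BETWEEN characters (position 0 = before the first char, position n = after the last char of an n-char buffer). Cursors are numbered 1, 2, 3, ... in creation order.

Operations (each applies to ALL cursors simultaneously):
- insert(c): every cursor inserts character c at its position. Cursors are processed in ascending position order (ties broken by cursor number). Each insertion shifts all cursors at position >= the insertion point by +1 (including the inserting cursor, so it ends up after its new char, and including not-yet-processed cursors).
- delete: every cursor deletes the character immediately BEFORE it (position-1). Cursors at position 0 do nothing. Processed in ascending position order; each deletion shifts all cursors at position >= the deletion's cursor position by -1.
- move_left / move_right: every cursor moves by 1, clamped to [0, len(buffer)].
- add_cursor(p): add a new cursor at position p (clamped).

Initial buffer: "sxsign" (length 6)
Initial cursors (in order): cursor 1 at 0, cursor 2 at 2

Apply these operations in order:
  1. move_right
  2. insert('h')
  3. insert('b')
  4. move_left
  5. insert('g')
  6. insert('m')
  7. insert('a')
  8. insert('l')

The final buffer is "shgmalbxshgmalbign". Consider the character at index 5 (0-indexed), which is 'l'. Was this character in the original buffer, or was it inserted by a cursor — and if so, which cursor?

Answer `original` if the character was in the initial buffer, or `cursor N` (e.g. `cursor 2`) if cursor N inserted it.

Answer: cursor 1

Derivation:
After op 1 (move_right): buffer="sxsign" (len 6), cursors c1@1 c2@3, authorship ......
After op 2 (insert('h')): buffer="shxshign" (len 8), cursors c1@2 c2@5, authorship .1..2...
After op 3 (insert('b')): buffer="shbxshbign" (len 10), cursors c1@3 c2@7, authorship .11..22...
After op 4 (move_left): buffer="shbxshbign" (len 10), cursors c1@2 c2@6, authorship .11..22...
After op 5 (insert('g')): buffer="shgbxshgbign" (len 12), cursors c1@3 c2@8, authorship .111..222...
After op 6 (insert('m')): buffer="shgmbxshgmbign" (len 14), cursors c1@4 c2@10, authorship .1111..2222...
After op 7 (insert('a')): buffer="shgmabxshgmabign" (len 16), cursors c1@5 c2@12, authorship .11111..22222...
After op 8 (insert('l')): buffer="shgmalbxshgmalbign" (len 18), cursors c1@6 c2@14, authorship .111111..222222...
Authorship (.=original, N=cursor N): . 1 1 1 1 1 1 . . 2 2 2 2 2 2 . . .
Index 5: author = 1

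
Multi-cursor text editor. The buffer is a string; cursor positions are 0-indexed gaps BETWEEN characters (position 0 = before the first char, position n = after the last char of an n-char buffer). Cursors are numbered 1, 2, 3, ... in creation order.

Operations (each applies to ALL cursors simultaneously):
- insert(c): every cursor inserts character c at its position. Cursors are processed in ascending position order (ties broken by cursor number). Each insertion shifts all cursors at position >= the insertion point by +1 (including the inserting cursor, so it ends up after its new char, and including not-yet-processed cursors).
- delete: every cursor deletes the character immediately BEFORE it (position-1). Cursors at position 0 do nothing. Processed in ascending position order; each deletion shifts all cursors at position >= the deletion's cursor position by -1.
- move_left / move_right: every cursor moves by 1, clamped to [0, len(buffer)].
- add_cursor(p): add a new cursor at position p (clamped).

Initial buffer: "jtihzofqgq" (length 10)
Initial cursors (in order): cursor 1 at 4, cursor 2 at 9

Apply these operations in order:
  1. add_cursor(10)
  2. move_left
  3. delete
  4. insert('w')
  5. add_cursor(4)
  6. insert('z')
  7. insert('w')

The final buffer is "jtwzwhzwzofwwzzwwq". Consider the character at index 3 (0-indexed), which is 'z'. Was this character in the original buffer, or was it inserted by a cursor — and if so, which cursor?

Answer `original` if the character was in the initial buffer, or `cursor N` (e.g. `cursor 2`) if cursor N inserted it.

After op 1 (add_cursor(10)): buffer="jtihzofqgq" (len 10), cursors c1@4 c2@9 c3@10, authorship ..........
After op 2 (move_left): buffer="jtihzofqgq" (len 10), cursors c1@3 c2@8 c3@9, authorship ..........
After op 3 (delete): buffer="jthzofq" (len 7), cursors c1@2 c2@6 c3@6, authorship .......
After op 4 (insert('w')): buffer="jtwhzofwwq" (len 10), cursors c1@3 c2@9 c3@9, authorship ..1....23.
After op 5 (add_cursor(4)): buffer="jtwhzofwwq" (len 10), cursors c1@3 c4@4 c2@9 c3@9, authorship ..1....23.
After op 6 (insert('z')): buffer="jtwzhzzofwwzzq" (len 14), cursors c1@4 c4@6 c2@13 c3@13, authorship ..11.4...2323.
After op 7 (insert('w')): buffer="jtwzwhzwzofwwzzwwq" (len 18), cursors c1@5 c4@8 c2@17 c3@17, authorship ..111.44...232323.
Authorship (.=original, N=cursor N): . . 1 1 1 . 4 4 . . . 2 3 2 3 2 3 .
Index 3: author = 1

Answer: cursor 1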